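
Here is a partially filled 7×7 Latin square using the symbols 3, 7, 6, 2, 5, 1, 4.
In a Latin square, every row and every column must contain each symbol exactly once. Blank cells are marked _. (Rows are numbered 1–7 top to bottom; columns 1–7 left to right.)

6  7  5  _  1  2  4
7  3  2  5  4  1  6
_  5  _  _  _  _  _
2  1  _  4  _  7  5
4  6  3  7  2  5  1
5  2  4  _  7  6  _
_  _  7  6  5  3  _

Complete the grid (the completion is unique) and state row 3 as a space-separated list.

3 5 1 2 6 4 7

Row 3, column 6: row 3 has {5} and column 6 has {3, 7, 6, 2, 5, 1}, leaving only 4.
Row 1, column 4: row 1 has {7, 6, 2, 5, 1, 4} and column 4 has {7, 6, 5, 4}, leaving only 3.
Row 4, column 3: row 4 has {7, 2, 5, 1, 4} and column 3 has {3, 7, 2, 5, 4}, leaving only 6.
Row 3, column 3: row 3 has {5, 4} and column 3 has {3, 7, 6, 2, 5, 4}, leaving only 1.
Row 3, column 1: row 3 has {5, 1, 4} and column 1 has {7, 6, 2, 5, 4}, leaving only 3.
Row 3, column 4: row 3 has {3, 5, 1, 4} and column 4 has {3, 7, 6, 5, 4}, leaving only 2.
Row 3, column 5: row 3 has {3, 2, 5, 1, 4} and column 5 has {7, 2, 5, 1, 4}, leaving only 6.
Row 3, column 7: row 3 has {3, 6, 2, 5, 1, 4} and column 7 has {6, 5, 1, 4}, leaving only 7.
So row 3 reads: 3 5 1 2 6 4 7.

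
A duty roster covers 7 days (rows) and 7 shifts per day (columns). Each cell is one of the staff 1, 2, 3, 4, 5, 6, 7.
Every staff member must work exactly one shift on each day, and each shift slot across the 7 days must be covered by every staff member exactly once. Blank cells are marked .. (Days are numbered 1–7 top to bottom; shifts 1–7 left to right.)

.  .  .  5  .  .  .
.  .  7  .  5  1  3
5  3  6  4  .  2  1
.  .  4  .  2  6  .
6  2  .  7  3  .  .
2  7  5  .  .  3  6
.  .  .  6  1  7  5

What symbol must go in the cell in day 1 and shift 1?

7

Day 1, shift 6: day 1 has {5} and shift 6 has {1, 2, 3, 6, 7}, leaving only 4.
Day 2, shift 1: day 2 has {1, 3, 5, 7} and shift 1 has {2, 5, 6}, leaving only 4.
Day 2, shift 2: day 2 has {1, 3, 4, 5, 7} and shift 2 has {2, 3, 7}, leaving only 6.
Day 1, shift 2: day 1 has {4, 5} and shift 2 has {2, 3, 6, 7}, leaving only 1.
Day 2, shift 4: day 2 has {1, 3, 4, 5, 6, 7} and shift 4 has {4, 5, 6, 7}, leaving only 2.
Day 3, shift 5: day 3 has {1, 2, 3, 4, 5, 6} and shift 5 has {1, 2, 3, 5}, leaving only 7.
Day 1, shift 5: day 1 has {1, 4, 5} and shift 5 has {1, 2, 3, 5, 7}, leaving only 6.
Day 4, shift 2: day 4 has {2, 4, 6} and shift 2 has {1, 2, 3, 6, 7}, leaving only 5.
Day 4, shift 7: day 4 has {2, 4, 5, 6} and shift 7 has {1, 3, 5, 6}, leaving only 7.
Day 1, shift 7: day 1 has {1, 4, 5, 6} and shift 7 has {1, 3, 5, 6, 7}, leaving only 2.
Day 1, shift 3: day 1 has {1, 2, 4, 5, 6} and shift 3 has {4, 5, 6, 7}, leaving only 3.
Day 1 already has {1, 2, 3, 4, 5, 6} and shift 1 already has {2, 4, 5, 6}, so day 1, shift 1 must be 7.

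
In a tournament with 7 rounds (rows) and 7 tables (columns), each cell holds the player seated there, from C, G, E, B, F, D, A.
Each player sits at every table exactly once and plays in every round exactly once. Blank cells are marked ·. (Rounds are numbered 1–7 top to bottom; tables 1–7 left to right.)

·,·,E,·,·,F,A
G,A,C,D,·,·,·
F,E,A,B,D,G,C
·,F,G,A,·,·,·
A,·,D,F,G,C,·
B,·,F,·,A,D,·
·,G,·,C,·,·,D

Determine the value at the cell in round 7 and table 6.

Round 1, table 4: round 1 has {E, F, A} and table 4 has {C, B, F, D, A}, leaving only G.
Round 5, table 2: round 5 has {C, G, F, D, A} and table 2 has {G, E, F, A}, leaving only B.
Round 5, table 7: round 5 has {C, G, B, F, D, A} and table 7 has {C, D, A}, leaving only E.
Round 4, table 7: round 4 has {G, F, A} and table 7 has {C, E, D, A}, leaving only B.
Round 2, table 7: round 2 has {C, G, D, A} and table 7 has {C, E, B, D, A}, leaving only F.
Round 4, table 6: round 4 has {G, B, F, A} and table 6 has {C, G, F, D}, leaving only E.
Round 2, table 6: round 2 has {C, G, F, D, A} and table 6 has {C, G, E, F, D}, leaving only B.
Round 7 already has {C, G, D} and table 6 already has {C, G, E, B, F, D}, so round 7, table 6 must be A.

A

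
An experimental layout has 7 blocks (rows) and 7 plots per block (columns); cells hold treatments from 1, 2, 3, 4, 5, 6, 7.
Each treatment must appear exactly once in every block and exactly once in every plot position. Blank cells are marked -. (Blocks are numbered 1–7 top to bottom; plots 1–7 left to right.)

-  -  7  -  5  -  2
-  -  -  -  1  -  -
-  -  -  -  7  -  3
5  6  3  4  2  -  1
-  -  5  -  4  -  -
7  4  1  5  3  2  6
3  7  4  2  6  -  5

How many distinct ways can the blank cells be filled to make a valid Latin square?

8

Block 1, plot 1: eliminating its block and plot leaves {1, 4, 6}.
Block 1, plot 2: eliminating its block and plot leaves {1, 3}.
Block 1, plot 4: eliminating its block and plot leaves {1, 3, 6}.
Block 1, plot 6: eliminating its block and plot leaves {1, 3, 4, 6}.
Block 2, plot 1: eliminating its block and plot leaves {2, 4, 6}.
Block 2, plot 2: eliminating its block and plot leaves {2, 3, 5}.
Block 2, plot 3: eliminating its block and plot leaves {2, 6}.
Block 2, plot 4: eliminating its block and plot leaves {3, 6, 7}.
Block 2, plot 6: eliminating its block and plot leaves {3, 4, 5, 6, 7}.
Block 2, plot 7: eliminating its block and plot leaves {4, 7}.
Block 3, plot 1: eliminating its block and plot leaves {1, 2, 4, 6}.
Block 3, plot 2: eliminating its block and plot leaves {1, 2, 5}.
Block 3, plot 3: eliminating its block and plot leaves {2, 6}.
Block 3, plot 4: eliminating its block and plot leaves {1, 6}.
Block 3, plot 6: eliminating its block and plot leaves {1, 4, 5, 6}.
Block 4, plot 6: eliminating its block and plot leaves {7}.
Block 5, plot 1: eliminating its block and plot leaves {1, 2, 6}.
Block 5, plot 2: eliminating its block and plot leaves {1, 2, 3}.
Block 5, plot 4: eliminating its block and plot leaves {1, 3, 6, 7}.
Block 5, plot 6: eliminating its block and plot leaves {1, 3, 6, 7}.
Block 5, plot 7: eliminating its block and plot leaves {7}.
Block 7, plot 6: eliminating its block and plot leaves {1}.
Enumerating the assignments across these blanks that avoid any block or plot repeat gives 8 completions.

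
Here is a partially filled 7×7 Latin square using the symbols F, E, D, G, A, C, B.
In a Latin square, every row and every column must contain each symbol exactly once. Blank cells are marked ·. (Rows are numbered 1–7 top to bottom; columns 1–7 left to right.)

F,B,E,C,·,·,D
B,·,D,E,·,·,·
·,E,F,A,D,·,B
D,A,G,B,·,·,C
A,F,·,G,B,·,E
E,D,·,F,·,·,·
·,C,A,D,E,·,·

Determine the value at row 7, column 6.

B

Row 2, column 2: row 2 has {E, D, B} and column 2 has {F, E, D, A, C, B}, leaving only G.
Row 4, column 5: row 4 has {D, G, A, C, B} and column 5 has {E, D, B}, leaving only F.
Row 4, column 6: row 4 has {F, D, G, A, C, B} and column 6 has {}, leaving only E.
Row 5, column 3: row 5 has {F, E, G, A, B} and column 3 has {F, E, D, G, A}, leaving only C.
Row 5, column 6: row 5 has {F, E, G, A, C, B} and column 6 has {E}, leaving only D.
Row 6, column 3: row 6 has {F, E, D} and column 3 has {F, E, D, G, A, C}, leaving only B.
Row 7, column 1: row 7 has {E, D, A, C} and column 1 has {F, E, D, A, B}, leaving only G.
Row 3, column 1: row 3 has {F, E, D, A, B} and column 1 has {F, E, D, G, A, B}, leaving only C.
Row 3, column 6: row 3 has {F, E, D, A, C, B} and column 6 has {E, D}, leaving only G.
Row 1, column 6: row 1 has {F, E, D, C, B} and column 6 has {E, D, G}, leaving only A.
Row 1, column 5: row 1 has {F, E, D, A, C, B} and column 5 has {F, E, D, B}, leaving only G.
Row 6, column 6: row 6 has {F, E, D, B} and column 6 has {E, D, G, A}, leaving only C.
Row 2, column 6: row 2 has {E, D, G, B} and column 6 has {E, D, G, A, C}, leaving only F.
Row 7 already has {E, D, G, A, C} and column 6 already has {F, E, D, G, A, C}, so row 7, column 6 must be B.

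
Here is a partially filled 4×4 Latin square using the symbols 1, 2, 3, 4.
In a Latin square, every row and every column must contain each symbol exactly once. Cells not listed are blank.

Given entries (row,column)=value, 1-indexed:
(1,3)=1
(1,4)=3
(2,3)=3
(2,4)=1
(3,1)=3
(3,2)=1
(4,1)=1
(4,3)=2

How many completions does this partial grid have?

2

Row 1, column 1: eliminating its row and column leaves {2, 4}.
Row 1, column 2: eliminating its row and column leaves {2, 4}.
Row 2, column 1: eliminating its row and column leaves {2, 4}.
Row 2, column 2: eliminating its row and column leaves {2, 4}.
Row 3, column 3: eliminating its row and column leaves {4}.
Row 3, column 4: eliminating its row and column leaves {2, 4}.
Row 4, column 2: eliminating its row and column leaves {3, 4}.
Row 4, column 4: eliminating its row and column leaves {4}.
Enumerating the assignments across these blanks that avoid any row or column repeat gives 2 completions.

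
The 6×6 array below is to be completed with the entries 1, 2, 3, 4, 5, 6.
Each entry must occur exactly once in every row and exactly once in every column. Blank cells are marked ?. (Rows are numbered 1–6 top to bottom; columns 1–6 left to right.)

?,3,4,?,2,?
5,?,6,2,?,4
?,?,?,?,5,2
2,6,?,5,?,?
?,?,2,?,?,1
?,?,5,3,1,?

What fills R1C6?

Row 2, column 2: row 2 has {2, 4, 5, 6} and column 2 has {3, 6}, leaving only 1.
Row 2, column 5: row 2 has {1, 2, 4, 5, 6} and column 5 has {1, 2, 5}, leaving only 3.
Row 3, column 2: row 3 has {2, 5} and column 2 has {1, 3, 6}, leaving only 4.
Row 4, column 5: row 4 has {2, 5, 6} and column 5 has {1, 2, 3, 5}, leaving only 4.
Row 4, column 6: row 4 has {2, 4, 5, 6} and column 6 has {1, 2, 4}, leaving only 3.
Row 4, column 3: row 4 has {2, 3, 4, 5, 6} and column 3 has {2, 4, 5, 6}, leaving only 1.
Row 3, column 3: row 3 has {2, 4, 5} and column 3 has {1, 2, 4, 5, 6}, leaving only 3.
Row 5, column 2: row 5 has {1, 2} and column 2 has {1, 3, 4, 6}, leaving only 5.
Row 5, column 5: row 5 has {1, 2, 5} and column 5 has {1, 2, 3, 4, 5}, leaving only 6.
Row 5, column 4: row 5 has {1, 2, 5, 6} and column 4 has {2, 3, 5}, leaving only 4.
Row 5, column 1: row 5 has {1, 2, 4, 5, 6} and column 1 has {2, 5}, leaving only 3.
Row 6, column 2: row 6 has {1, 3, 5} and column 2 has {1, 3, 4, 5, 6}, leaving only 2.
Row 6, column 6: row 6 has {1, 2, 3, 5} and column 6 has {1, 2, 3, 4}, leaving only 6.
Row 1 already has {2, 3, 4} and column 6 already has {1, 2, 3, 4, 6}, so row 1, column 6 must be 5.

5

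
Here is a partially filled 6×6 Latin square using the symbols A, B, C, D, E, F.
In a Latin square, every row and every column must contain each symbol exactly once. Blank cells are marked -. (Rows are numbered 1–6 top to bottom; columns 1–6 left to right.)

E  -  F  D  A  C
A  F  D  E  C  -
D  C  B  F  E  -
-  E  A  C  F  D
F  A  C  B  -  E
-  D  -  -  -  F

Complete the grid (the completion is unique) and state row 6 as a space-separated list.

C D E A B F

Row 6, column 3: row 6 has {D, F} and column 3 has {A, B, C, D, F}, leaving only E.
Row 6, column 4: row 6 has {D, E, F} and column 4 has {B, C, D, E, F}, leaving only A.
Row 6, column 5: row 6 has {A, D, E, F} and column 5 has {A, C, E, F}, leaving only B.
Row 6, column 1: row 6 has {A, B, D, E, F} and column 1 has {A, D, E, F}, leaving only C.
So row 6 reads: C D E A B F.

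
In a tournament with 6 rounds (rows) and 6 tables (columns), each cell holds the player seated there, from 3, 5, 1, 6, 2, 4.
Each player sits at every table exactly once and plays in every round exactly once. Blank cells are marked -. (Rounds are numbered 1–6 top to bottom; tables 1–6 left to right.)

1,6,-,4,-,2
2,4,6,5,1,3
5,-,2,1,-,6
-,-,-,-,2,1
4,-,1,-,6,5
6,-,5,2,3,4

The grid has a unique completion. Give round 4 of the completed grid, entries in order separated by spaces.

3 5 4 6 2 1

Round 4, table 1: round 4 has {1, 2} and table 1 has {5, 1, 6, 2, 4}, leaving only 3.
Round 4, table 2: round 4 has {3, 1, 2} and table 2 has {6, 4}, leaving only 5.
Round 4, table 3: round 4 has {3, 5, 1, 2} and table 3 has {5, 1, 6, 2}, leaving only 4.
Round 4, table 4: round 4 has {3, 5, 1, 2, 4} and table 4 has {5, 1, 2, 4}, leaving only 6.
So round 4 reads: 3 5 4 6 2 1.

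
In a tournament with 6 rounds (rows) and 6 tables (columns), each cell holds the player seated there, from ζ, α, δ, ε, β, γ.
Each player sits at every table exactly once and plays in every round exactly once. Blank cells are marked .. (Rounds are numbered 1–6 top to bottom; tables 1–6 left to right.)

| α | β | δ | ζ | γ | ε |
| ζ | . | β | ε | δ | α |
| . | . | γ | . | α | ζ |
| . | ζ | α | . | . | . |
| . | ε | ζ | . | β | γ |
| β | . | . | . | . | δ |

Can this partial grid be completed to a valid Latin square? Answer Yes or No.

Yes

No round or table among the givens repeats a symbol, and propagating forced cells runs into no contradiction.
One valid completion exists (for instance, α β δ ζ γ ε / ζ γ β ε δ α / ε δ γ β α ζ / γ ζ α δ ε β / δ ε ζ α β γ / β α ε γ ζ δ).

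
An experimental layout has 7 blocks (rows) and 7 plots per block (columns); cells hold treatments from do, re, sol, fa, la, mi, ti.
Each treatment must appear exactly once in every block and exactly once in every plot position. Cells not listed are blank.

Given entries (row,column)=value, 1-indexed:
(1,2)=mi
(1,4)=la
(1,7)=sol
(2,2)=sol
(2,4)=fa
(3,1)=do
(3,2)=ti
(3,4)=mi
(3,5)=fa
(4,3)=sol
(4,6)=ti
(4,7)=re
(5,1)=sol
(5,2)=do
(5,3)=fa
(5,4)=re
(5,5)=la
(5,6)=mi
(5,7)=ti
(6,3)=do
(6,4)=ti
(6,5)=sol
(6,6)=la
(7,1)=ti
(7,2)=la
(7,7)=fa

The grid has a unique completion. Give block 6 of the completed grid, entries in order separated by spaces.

fa re do ti sol la mi

Block 6, plot 7: block 6 has {do, sol, la, ti} and plot 7 has {re, sol, fa, ti}, leaving only mi.
Block 3, plot 7: block 3 has {do, fa, mi, ti} and plot 7 has {re, sol, fa, mi, ti}, leaving only la.
Block 2, plot 7: block 2 has {sol, fa} and plot 7 has {re, sol, fa, la, mi, ti}, leaving only do.
Block 2, plot 6: block 2 has {do, sol, fa} and plot 6 has {la, mi, ti}, leaving only re.
Block 3, plot 3: block 3 has {do, fa, la, mi, ti} and plot 3 has {do, sol, fa}, leaving only re.
Block 1, plot 3: block 1 has {sol, la, mi} and plot 3 has {do, re, sol, fa}, leaving only ti.
Block 3, plot 6: block 3 has {do, re, fa, la, mi, ti} and plot 6 has {re, la, mi, ti}, leaving only sol.
Block 4, plot 2: block 4 has {re, sol, ti} and plot 2 has {do, sol, la, mi, ti}, leaving only fa.
Block 6, plot 2: block 6 has {do, sol, la, mi, ti} and plot 2 has {do, sol, fa, la, mi, ti}, leaving only re.
Block 6, plot 1: block 6 has {do, re, sol, la, mi, ti} and plot 1 has {do, sol, ti}, leaving only fa.
So block 6 reads: fa re do ti sol la mi.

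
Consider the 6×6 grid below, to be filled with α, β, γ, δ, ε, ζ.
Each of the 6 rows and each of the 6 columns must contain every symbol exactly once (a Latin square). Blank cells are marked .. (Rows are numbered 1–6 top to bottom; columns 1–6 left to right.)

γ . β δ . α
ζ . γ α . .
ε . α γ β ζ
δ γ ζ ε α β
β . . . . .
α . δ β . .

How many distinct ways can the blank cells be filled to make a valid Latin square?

Row 1, column 2: eliminating its row and column leaves {ε, ζ}.
Row 1, column 5: eliminating its row and column leaves {ε, ζ}.
Row 2, column 2: eliminating its row and column leaves {β, δ, ε}.
Row 2, column 5: eliminating its row and column leaves {δ, ε}.
Row 2, column 6: eliminating its row and column leaves {δ, ε}.
Row 3, column 2: eliminating its row and column leaves {δ}.
Row 5, column 2: eliminating its row and column leaves {α, δ, ε, ζ}.
Row 5, column 3: eliminating its row and column leaves {ε}.
Row 5, column 4: eliminating its row and column leaves {ζ}.
Row 5, column 5: eliminating its row and column leaves {γ, δ, ε, ζ}.
Row 5, column 6: eliminating its row and column leaves {γ, δ, ε}.
Row 6, column 2: eliminating its row and column leaves {ε, ζ}.
Row 6, column 5: eliminating its row and column leaves {γ, ε, ζ}.
Row 6, column 6: eliminating its row and column leaves {γ, ε}.
Enumerating the assignments across these blanks that avoid any row or column repeat gives 3 completions.

3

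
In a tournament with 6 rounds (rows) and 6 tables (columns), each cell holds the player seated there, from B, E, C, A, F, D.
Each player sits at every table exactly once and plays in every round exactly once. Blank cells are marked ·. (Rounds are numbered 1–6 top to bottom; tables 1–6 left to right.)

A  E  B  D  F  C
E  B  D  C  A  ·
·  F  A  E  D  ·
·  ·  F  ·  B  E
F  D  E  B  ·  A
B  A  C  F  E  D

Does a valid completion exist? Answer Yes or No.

No round or table among the givens repeats a symbol, and propagating forced cells runs into no contradiction.
One valid completion exists (for instance, A E B D F C / E B D C A F / C F A E D B / D C F A B E / F D E B C A / B A C F E D).

Yes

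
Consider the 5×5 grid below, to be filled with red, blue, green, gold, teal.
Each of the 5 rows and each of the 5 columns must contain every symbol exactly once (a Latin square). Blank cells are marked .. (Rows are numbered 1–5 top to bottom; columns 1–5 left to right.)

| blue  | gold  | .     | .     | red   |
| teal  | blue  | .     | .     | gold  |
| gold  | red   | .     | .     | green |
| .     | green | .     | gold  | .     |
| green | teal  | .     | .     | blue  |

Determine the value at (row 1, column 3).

green

Row 4, column 1: row 4 has {green, gold} and column 1 has {blue, green, gold, teal}, leaving only red.
Row 4, column 5: row 4 has {red, green, gold} and column 5 has {red, blue, green, gold}, leaving only teal.
Row 4, column 3: row 4 has {red, green, gold, teal} and column 3 has {}, leaving only blue.
Row 3, column 3: row 3 has {red, green, gold} and column 3 has {blue}, leaving only teal.
Row 1 already has {red, blue, gold} and column 3 already has {blue, teal}, so row 1, column 3 must be green.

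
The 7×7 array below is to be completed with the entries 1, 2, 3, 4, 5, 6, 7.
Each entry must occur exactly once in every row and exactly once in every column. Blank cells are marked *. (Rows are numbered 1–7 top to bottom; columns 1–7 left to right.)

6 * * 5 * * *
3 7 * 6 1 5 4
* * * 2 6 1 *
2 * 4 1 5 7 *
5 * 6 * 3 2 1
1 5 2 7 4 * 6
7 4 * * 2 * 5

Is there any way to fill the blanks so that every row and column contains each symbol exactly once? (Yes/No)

Row 2, column 3: row 2 together with column 3 already contain {1, 2, 3, 4, 5, 6, 7} — every symbol — so nothing can go there. The grid has no valid completion.

No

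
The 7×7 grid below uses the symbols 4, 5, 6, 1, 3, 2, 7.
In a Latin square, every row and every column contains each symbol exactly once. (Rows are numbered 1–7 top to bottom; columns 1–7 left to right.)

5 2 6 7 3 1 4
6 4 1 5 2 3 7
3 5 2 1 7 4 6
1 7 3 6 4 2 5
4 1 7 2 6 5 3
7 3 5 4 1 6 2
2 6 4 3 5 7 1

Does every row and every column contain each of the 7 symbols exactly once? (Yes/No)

Each row is a permutation of the 7 symbols, and so is each column.

Yes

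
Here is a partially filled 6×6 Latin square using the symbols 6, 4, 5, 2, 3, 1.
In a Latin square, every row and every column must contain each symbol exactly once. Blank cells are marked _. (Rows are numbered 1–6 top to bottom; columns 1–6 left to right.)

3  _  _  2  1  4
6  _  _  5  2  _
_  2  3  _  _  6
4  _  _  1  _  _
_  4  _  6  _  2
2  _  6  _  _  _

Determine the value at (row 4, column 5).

Row 1, column 3: row 1 has {4, 2, 3, 1} and column 3 has {6, 3}, leaving only 5.
Row 1, column 2: row 1 has {4, 5, 2, 3, 1} and column 2 has {4, 2}, leaving only 6.
Row 3, column 4: row 3 has {6, 2, 3} and column 4 has {6, 5, 2, 1}, leaving only 4.
Row 3, column 5: row 3 has {6, 4, 2, 3} and column 5 has {2, 1}, leaving only 5.
Row 3, column 1: row 3 has {6, 4, 5, 2, 3} and column 1 has {6, 4, 2, 3}, leaving only 1.
Row 4, column 3: row 4 has {4, 1} and column 3 has {6, 5, 3}, leaving only 2.
Row 5, column 1: row 5 has {6, 4, 2} and column 1 has {6, 4, 2, 3, 1}, leaving only 5.
Row 5, column 3: row 5 has {6, 4, 5, 2} and column 3 has {6, 5, 2, 3}, leaving only 1.
Row 2, column 3: row 2 has {6, 5, 2} and column 3 has {6, 5, 2, 3, 1}, leaving only 4.
Row 5, column 5: row 5 has {6, 4, 5, 2, 1} and column 5 has {5, 2, 1}, leaving only 3.
Row 4 already has {4, 2, 1} and column 5 already has {5, 2, 3, 1}, so row 4, column 5 must be 6.

6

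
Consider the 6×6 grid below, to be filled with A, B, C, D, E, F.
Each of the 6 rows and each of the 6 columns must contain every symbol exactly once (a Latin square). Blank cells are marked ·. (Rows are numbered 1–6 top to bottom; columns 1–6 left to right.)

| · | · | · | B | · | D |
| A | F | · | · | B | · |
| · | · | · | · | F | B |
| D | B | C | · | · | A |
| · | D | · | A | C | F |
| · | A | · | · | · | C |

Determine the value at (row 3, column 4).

Row 2, column 6: row 2 has {A, B, F} and column 6 has {A, B, C, D, F}, leaving only E.
Row 2, column 3: row 2 has {A, B, E, F} and column 3 has {C}, leaving only D.
Row 2, column 4: row 2 has {A, B, D, E, F} and column 4 has {A, B}, leaving only C.
Row 4, column 5: row 4 has {A, B, C, D} and column 5 has {B, C, F}, leaving only E.
Row 1, column 5: row 1 has {B, D} and column 5 has {B, C, E, F}, leaving only A.
Row 4, column 4: row 4 has {A, B, C, D, E} and column 4 has {A, B, C}, leaving only F.
Row 6, column 5: row 6 has {A, C} and column 5 has {A, B, C, E, F}, leaving only D.
Row 6, column 4: row 6 has {A, C, D} and column 4 has {A, B, C, F}, leaving only E.
Row 3 already has {B, F} and column 4 already has {A, B, C, E, F}, so row 3, column 4 must be D.

D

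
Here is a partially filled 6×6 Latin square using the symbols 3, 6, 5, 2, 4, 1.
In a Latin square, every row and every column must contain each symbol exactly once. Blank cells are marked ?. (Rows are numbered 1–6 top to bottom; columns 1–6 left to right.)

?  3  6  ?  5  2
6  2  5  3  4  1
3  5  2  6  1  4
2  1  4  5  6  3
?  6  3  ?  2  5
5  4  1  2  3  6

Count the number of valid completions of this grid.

2

Row 1, column 1: eliminating its row and column leaves {4, 1}.
Row 1, column 4: eliminating its row and column leaves {4, 1}.
Row 5, column 1: eliminating its row and column leaves {4, 1}.
Row 5, column 4: eliminating its row and column leaves {4, 1}.
Enumerating the assignments across these blanks that avoid any row or column repeat gives 2 completions.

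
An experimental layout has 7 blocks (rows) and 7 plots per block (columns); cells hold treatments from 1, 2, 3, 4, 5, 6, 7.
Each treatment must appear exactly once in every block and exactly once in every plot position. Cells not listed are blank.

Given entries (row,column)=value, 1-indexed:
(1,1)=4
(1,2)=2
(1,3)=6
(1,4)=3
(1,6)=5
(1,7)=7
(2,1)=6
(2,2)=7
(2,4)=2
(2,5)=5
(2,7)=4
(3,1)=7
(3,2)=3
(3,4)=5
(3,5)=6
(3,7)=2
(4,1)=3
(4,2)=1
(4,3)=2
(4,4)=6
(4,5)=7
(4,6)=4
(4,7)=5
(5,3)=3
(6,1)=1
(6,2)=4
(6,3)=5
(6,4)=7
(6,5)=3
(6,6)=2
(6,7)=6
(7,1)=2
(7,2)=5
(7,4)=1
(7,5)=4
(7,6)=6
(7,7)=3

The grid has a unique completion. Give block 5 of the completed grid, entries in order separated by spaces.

5 6 3 4 2 7 1

Block 5, plot 1: block 5 has {3} and plot 1 has {1, 2, 3, 4, 6, 7}, leaving only 5.
Block 5, plot 2: block 5 has {3, 5} and plot 2 has {1, 2, 3, 4, 5, 7}, leaving only 6.
Block 5, plot 4: block 5 has {3, 5, 6} and plot 4 has {1, 2, 3, 5, 6, 7}, leaving only 4.
Block 5, plot 7: block 5 has {3, 4, 5, 6} and plot 7 has {2, 3, 4, 5, 6, 7}, leaving only 1.
Block 5, plot 5: block 5 has {1, 3, 4, 5, 6} and plot 5 has {3, 4, 5, 6, 7}, leaving only 2.
Block 5, plot 6: block 5 has {1, 2, 3, 4, 5, 6} and plot 6 has {2, 4, 5, 6}, leaving only 7.
So block 5 reads: 5 6 3 4 2 7 1.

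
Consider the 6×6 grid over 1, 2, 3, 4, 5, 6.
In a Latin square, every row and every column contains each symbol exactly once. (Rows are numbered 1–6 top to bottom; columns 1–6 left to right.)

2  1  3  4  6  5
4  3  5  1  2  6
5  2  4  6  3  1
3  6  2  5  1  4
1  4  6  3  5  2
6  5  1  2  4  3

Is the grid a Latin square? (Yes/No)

Each row is a permutation of the 6 symbols, and so is each column.

Yes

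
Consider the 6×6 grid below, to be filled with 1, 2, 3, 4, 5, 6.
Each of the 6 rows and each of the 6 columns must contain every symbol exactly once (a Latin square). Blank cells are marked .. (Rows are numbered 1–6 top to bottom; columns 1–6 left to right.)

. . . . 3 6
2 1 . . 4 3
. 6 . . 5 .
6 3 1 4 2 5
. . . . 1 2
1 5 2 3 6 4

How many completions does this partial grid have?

3

Row 1, column 1: eliminating its row and column leaves {4, 5}.
Row 1, column 2: eliminating its row and column leaves {2, 4}.
Row 1, column 3: eliminating its row and column leaves {4, 5}.
Row 1, column 4: eliminating its row and column leaves {1, 2, 5}.
Row 2, column 3: eliminating its row and column leaves {5, 6}.
Row 2, column 4: eliminating its row and column leaves {5, 6}.
Row 3, column 1: eliminating its row and column leaves {3, 4}.
Row 3, column 3: eliminating its row and column leaves {3, 4}.
Row 3, column 4: eliminating its row and column leaves {1, 2}.
Row 3, column 6: eliminating its row and column leaves {1}.
Row 5, column 1: eliminating its row and column leaves {3, 4, 5}.
Row 5, column 2: eliminating its row and column leaves {4}.
Row 5, column 3: eliminating its row and column leaves {3, 4, 5, 6}.
Row 5, column 4: eliminating its row and column leaves {5, 6}.
Enumerating the assignments across these blanks that avoid any row or column repeat gives 3 completions.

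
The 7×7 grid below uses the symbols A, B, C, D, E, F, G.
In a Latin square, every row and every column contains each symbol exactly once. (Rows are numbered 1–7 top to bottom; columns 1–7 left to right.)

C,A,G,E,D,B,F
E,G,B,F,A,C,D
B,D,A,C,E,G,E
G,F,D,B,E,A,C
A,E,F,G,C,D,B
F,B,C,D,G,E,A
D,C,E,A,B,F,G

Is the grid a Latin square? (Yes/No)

Column 5 contains E twice (at rows 3 and 4), so it is not a permutation.

No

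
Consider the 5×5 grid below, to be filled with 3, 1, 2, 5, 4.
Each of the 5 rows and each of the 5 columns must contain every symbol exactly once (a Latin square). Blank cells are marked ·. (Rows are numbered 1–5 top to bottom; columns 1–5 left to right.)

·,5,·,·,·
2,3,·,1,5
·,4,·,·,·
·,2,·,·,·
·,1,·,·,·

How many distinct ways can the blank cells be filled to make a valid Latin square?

Row 1, column 1: eliminating its row and column leaves {3, 1, 4}.
Row 1, column 3: eliminating its row and column leaves {3, 1, 2, 4}.
Row 1, column 4: eliminating its row and column leaves {3, 2, 4}.
Row 1, column 5: eliminating its row and column leaves {3, 1, 2, 4}.
Row 2, column 3: eliminating its row and column leaves {4}.
Row 3, column 1: eliminating its row and column leaves {3, 1, 5}.
Row 3, column 3: eliminating its row and column leaves {3, 1, 2, 5}.
Row 3, column 4: eliminating its row and column leaves {3, 2, 5}.
Row 3, column 5: eliminating its row and column leaves {3, 1, 2}.
Row 4, column 1: eliminating its row and column leaves {3, 1, 5, 4}.
Row 4, column 3: eliminating its row and column leaves {3, 1, 5, 4}.
Row 4, column 4: eliminating its row and column leaves {3, 5, 4}.
Row 4, column 5: eliminating its row and column leaves {3, 1, 4}.
Row 5, column 1: eliminating its row and column leaves {3, 5, 4}.
Row 5, column 3: eliminating its row and column leaves {3, 2, 5, 4}.
Row 5, column 4: eliminating its row and column leaves {3, 2, 5, 4}.
Row 5, column 5: eliminating its row and column leaves {3, 2, 4}.
Enumerating the assignments across these blanks that avoid any row or column repeat gives 56 completions.

56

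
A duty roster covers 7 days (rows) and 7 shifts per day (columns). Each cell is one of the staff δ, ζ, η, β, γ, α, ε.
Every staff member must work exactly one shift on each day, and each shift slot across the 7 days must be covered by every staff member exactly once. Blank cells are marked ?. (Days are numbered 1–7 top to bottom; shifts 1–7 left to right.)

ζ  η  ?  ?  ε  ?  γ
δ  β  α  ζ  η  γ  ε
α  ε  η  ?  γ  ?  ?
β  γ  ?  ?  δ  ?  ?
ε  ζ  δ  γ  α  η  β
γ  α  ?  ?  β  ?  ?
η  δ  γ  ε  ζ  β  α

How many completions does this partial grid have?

Day 1, shift 3: eliminating its day and shift leaves {β}.
Day 1, shift 4: eliminating its day and shift leaves {δ, β, α}.
Day 1, shift 6: eliminating its day and shift leaves {δ, α}.
Day 3, shift 4: eliminating its day and shift leaves {δ, β}.
Day 3, shift 6: eliminating its day and shift leaves {δ, ζ}.
Day 3, shift 7: eliminating its day and shift leaves {δ, ζ}.
Day 4, shift 3: eliminating its day and shift leaves {ζ, ε}.
Day 4, shift 4: eliminating its day and shift leaves {η, α}.
Day 4, shift 6: eliminating its day and shift leaves {ζ, α, ε}.
Day 4, shift 7: eliminating its day and shift leaves {ζ, η}.
Day 6, shift 3: eliminating its day and shift leaves {ζ, ε}.
Day 6, shift 4: eliminating its day and shift leaves {δ, η}.
Day 6, shift 6: eliminating its day and shift leaves {δ, ζ, ε}.
Day 6, shift 7: eliminating its day and shift leaves {δ, ζ, η}.
Enumerating the assignments across these blanks that avoid any day or shift repeat gives 4 completions.

4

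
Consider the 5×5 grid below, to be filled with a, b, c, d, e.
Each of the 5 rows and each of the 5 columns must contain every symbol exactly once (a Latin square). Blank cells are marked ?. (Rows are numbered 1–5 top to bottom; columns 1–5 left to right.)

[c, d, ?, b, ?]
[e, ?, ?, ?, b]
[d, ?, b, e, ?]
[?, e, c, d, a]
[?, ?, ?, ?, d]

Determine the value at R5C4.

c

Row 1, column 5: row 1 has {b, c, d} and column 5 has {a, b, d}, leaving only e.
Row 1, column 3: row 1 has {b, c, d, e} and column 3 has {b, c}, leaving only a.
Row 2, column 3: row 2 has {b, e} and column 3 has {a, b, c}, leaving only d.
Row 3, column 5: row 3 has {b, d, e} and column 5 has {a, b, d, e}, leaving only c.
Row 3, column 2: row 3 has {b, c, d, e} and column 2 has {d, e}, leaving only a.
Row 2, column 2: row 2 has {b, d, e} and column 2 has {a, d, e}, leaving only c.
Row 2, column 4: row 2 has {b, c, d, e} and column 4 has {b, d, e}, leaving only a.
Row 5 already has {d} and column 4 already has {a, b, d, e}, so row 5, column 4 must be c.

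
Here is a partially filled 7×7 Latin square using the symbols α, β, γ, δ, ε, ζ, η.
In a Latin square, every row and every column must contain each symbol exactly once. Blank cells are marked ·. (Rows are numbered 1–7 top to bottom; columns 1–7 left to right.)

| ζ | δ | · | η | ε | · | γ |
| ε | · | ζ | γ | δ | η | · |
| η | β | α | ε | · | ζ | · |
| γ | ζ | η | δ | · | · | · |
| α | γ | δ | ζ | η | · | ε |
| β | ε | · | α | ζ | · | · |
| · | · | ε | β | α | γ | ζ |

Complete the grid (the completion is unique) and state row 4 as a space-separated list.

γ ζ η δ β ε α

Row 4, column 5: row 4 has {γ, δ, ζ, η} and column 5 has {α, δ, ε, ζ, η}, leaving only β.
Row 4, column 7: row 4 has {β, γ, δ, ζ, η} and column 7 has {γ, ε, ζ}, leaving only α.
Row 4, column 6: row 4 has {α, β, γ, δ, ζ, η} and column 6 has {γ, ζ, η}, leaving only ε.
So row 4 reads: γ ζ η δ β ε α.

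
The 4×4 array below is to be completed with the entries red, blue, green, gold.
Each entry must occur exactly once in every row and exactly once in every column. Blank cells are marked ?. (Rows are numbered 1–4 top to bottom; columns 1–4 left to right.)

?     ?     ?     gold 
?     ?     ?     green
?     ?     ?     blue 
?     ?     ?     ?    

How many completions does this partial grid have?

24

Row 1, column 1: eliminating its row and column leaves {red, blue, green}.
Row 1, column 2: eliminating its row and column leaves {red, blue, green}.
Row 1, column 3: eliminating its row and column leaves {red, blue, green}.
Row 2, column 1: eliminating its row and column leaves {red, blue, gold}.
Row 2, column 2: eliminating its row and column leaves {red, blue, gold}.
Row 2, column 3: eliminating its row and column leaves {red, blue, gold}.
Row 3, column 1: eliminating its row and column leaves {red, green, gold}.
Row 3, column 2: eliminating its row and column leaves {red, green, gold}.
Row 3, column 3: eliminating its row and column leaves {red, green, gold}.
Row 4, column 1: eliminating its row and column leaves {red, blue, green, gold}.
Row 4, column 2: eliminating its row and column leaves {red, blue, green, gold}.
Row 4, column 3: eliminating its row and column leaves {red, blue, green, gold}.
Row 4, column 4: eliminating its row and column leaves {red}.
Enumerating the assignments across these blanks that avoid any row or column repeat gives 24 completions.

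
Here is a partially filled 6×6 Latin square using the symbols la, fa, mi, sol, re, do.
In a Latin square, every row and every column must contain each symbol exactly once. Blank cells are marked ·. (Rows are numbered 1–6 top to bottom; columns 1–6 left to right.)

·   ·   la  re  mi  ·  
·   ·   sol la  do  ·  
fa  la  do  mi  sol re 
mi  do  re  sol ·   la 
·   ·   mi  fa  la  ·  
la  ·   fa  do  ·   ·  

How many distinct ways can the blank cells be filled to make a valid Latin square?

3

Row 1, column 1: eliminating its row and column leaves {sol, do}.
Row 1, column 2: eliminating its row and column leaves {fa, sol}.
Row 1, column 6: eliminating its row and column leaves {fa, sol, do}.
Row 2, column 1: eliminating its row and column leaves {re}.
Row 2, column 2: eliminating its row and column leaves {fa, mi, re}.
Row 2, column 6: eliminating its row and column leaves {fa, mi}.
Row 4, column 5: eliminating its row and column leaves {fa}.
Row 5, column 1: eliminating its row and column leaves {sol, re, do}.
Row 5, column 2: eliminating its row and column leaves {sol, re}.
Row 5, column 6: eliminating its row and column leaves {sol, do}.
Row 6, column 2: eliminating its row and column leaves {mi, sol, re}.
Row 6, column 5: eliminating its row and column leaves {re}.
Row 6, column 6: eliminating its row and column leaves {mi, sol}.
Enumerating the assignments across these blanks that avoid any row or column repeat gives 3 completions.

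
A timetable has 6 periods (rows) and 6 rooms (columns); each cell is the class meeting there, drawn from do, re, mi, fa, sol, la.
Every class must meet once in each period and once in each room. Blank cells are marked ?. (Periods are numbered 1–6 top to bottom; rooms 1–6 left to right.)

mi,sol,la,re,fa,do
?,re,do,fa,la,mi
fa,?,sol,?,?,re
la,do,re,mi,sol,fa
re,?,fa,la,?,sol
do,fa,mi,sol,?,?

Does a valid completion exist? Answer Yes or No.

No period or room among the givens repeats a symbol, and propagating forced cells runs into no contradiction.
One valid completion exists (for instance, mi sol la re fa do / sol re do fa la mi / fa la sol do mi re / la do re mi sol fa / re mi fa la do sol / do fa mi sol re la).

Yes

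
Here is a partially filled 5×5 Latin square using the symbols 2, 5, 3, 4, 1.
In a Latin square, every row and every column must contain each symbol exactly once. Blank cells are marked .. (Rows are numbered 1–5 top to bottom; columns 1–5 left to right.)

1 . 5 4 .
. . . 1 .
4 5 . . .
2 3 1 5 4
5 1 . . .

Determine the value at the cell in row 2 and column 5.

Row 1, column 2: row 1 has {5, 4, 1} and column 2 has {5, 3, 1}, leaving only 2.
Row 1, column 5: row 1 has {2, 5, 4, 1} and column 5 has {4}, leaving only 3.
Row 2, column 1: row 2 has {1} and column 1 has {2, 5, 4, 1}, leaving only 3.
Row 2, column 2: row 2 has {3, 1} and column 2 has {2, 5, 3, 1}, leaving only 4.
Row 2, column 3: row 2 has {3, 4, 1} and column 3 has {5, 1}, leaving only 2.
Row 2 already has {2, 3, 4, 1} and column 5 already has {3, 4}, so row 2, column 5 must be 5.

5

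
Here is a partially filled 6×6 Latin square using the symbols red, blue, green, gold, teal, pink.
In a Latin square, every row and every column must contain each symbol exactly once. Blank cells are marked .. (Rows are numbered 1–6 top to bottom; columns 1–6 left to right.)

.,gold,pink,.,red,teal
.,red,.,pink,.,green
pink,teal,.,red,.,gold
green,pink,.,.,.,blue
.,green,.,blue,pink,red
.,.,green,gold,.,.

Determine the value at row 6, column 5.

teal

Row 1, column 1: row 1 has {red, gold, teal, pink} and column 1 has {green, pink}, leaving only blue.
Row 1, column 4: row 1 has {red, blue, gold, teal, pink} and column 4 has {red, blue, gold, pink}, leaving only green.
Row 3, column 3: row 3 has {red, gold, teal, pink} and column 3 has {green, pink}, leaving only blue.
Row 3, column 5: row 3 has {red, blue, gold, teal, pink} and column 5 has {red, pink}, leaving only green.
Row 4, column 4: row 4 has {blue, green, pink} and column 4 has {red, blue, green, gold, pink}, leaving only teal.
Row 4, column 5: row 4 has {blue, green, teal, pink} and column 5 has {red, green, pink}, leaving only gold.
Row 4, column 3: row 4 has {blue, green, gold, teal, pink} and column 3 has {blue, green, pink}, leaving only red.
Row 6, column 2: row 6 has {green, gold} and column 2 has {red, green, gold, teal, pink}, leaving only blue.
Row 6 already has {blue, green, gold} and column 5 already has {red, green, gold, pink}, so row 6, column 5 must be teal.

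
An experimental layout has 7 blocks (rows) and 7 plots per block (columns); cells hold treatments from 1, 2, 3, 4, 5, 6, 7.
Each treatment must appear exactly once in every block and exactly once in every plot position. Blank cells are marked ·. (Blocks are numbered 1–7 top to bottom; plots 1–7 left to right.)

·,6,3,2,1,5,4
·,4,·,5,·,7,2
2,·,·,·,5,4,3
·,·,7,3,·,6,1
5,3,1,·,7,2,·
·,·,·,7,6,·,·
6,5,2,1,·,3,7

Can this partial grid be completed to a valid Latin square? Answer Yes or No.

Block 1, plot 1: block 1 has {1, 2, 3, 4, 5, 6} and plot 1 has {2, 5, 6}, so it must be 7.
Block 2, plot 3: block 2 has {2, 4, 5, 7} and plot 3 has {1, 2, 3, 7}, so it must be 6.
Now block 3, plot 3: block 3 together with plot 3 already contain {1, 2, 3, 4, 5, 6, 7} — every symbol — so nothing can go there. The grid has no valid completion.

No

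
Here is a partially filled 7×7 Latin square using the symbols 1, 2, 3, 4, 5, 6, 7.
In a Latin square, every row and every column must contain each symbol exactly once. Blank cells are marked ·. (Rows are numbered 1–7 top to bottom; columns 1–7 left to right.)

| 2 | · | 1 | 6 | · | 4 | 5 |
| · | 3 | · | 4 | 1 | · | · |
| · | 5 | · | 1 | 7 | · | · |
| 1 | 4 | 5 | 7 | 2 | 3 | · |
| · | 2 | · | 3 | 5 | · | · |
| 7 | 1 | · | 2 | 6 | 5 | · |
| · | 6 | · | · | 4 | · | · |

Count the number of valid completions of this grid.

14

Row 1, column 2: eliminating its row and column leaves {7}.
Row 1, column 5: eliminating its row and column leaves {3}.
Row 2, column 1: eliminating its row and column leaves {5, 6}.
Row 2, column 3: eliminating its row and column leaves {2, 6, 7}.
Row 2, column 6: eliminating its row and column leaves {2, 6, 7}.
Row 2, column 7: eliminating its row and column leaves {2, 6, 7}.
Row 3, column 1: eliminating its row and column leaves {3, 4, 6}.
Row 3, column 3: eliminating its row and column leaves {2, 3, 4, 6}.
Row 3, column 6: eliminating its row and column leaves {2, 6}.
Row 3, column 7: eliminating its row and column leaves {2, 3, 4, 6}.
Row 4, column 7: eliminating its row and column leaves {6}.
Row 5, column 1: eliminating its row and column leaves {4, 6}.
Row 5, column 3: eliminating its row and column leaves {4, 6, 7}.
Row 5, column 6: eliminating its row and column leaves {1, 6, 7}.
Row 5, column 7: eliminating its row and column leaves {1, 4, 6, 7}.
Row 6, column 3: eliminating its row and column leaves {3, 4}.
Row 6, column 7: eliminating its row and column leaves {3, 4}.
Row 7, column 1: eliminating its row and column leaves {3, 5}.
Row 7, column 3: eliminating its row and column leaves {2, 3, 7}.
Row 7, column 4: eliminating its row and column leaves {5}.
Row 7, column 6: eliminating its row and column leaves {1, 2, 7}.
Row 7, column 7: eliminating its row and column leaves {1, 2, 3, 7}.
Enumerating the assignments across these blanks that avoid any row or column repeat gives 14 completions.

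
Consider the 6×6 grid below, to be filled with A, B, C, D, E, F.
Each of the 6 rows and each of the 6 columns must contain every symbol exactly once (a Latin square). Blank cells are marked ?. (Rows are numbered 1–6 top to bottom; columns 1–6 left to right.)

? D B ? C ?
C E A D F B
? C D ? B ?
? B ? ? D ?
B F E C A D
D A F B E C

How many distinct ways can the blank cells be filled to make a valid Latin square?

Row 1, column 1: eliminating its row and column leaves {A, E, F}.
Row 1, column 4: eliminating its row and column leaves {A, E, F}.
Row 1, column 6: eliminating its row and column leaves {A, E, F}.
Row 3, column 1: eliminating its row and column leaves {A, E, F}.
Row 3, column 4: eliminating its row and column leaves {A, E, F}.
Row 3, column 6: eliminating its row and column leaves {A, E, F}.
Row 4, column 1: eliminating its row and column leaves {A, E, F}.
Row 4, column 3: eliminating its row and column leaves {C}.
Row 4, column 4: eliminating its row and column leaves {A, E, F}.
Row 4, column 6: eliminating its row and column leaves {A, E, F}.
Enumerating the assignments across these blanks that avoid any row or column repeat gives 12 completions.

12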